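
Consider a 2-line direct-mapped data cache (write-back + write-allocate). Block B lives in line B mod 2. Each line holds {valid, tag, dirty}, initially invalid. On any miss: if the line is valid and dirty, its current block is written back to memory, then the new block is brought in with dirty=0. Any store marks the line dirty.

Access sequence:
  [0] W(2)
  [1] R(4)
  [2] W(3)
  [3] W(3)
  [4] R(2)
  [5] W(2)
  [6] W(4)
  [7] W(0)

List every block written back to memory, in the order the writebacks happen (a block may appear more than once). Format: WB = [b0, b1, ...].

0: W B2 -> L0 miss  d=D]
1: R B4 -> L0 miss wb->B2  d=-]
2: W B3 -> L1 miss  d=D]
3: W B3 -> L1 hit  d=D]
4: R B2 -> L0 miss  d=-]
5: W B2 -> L0 hit  d=D]
6: W B4 -> L0 miss wb->B2  d=D]
7: W B0 -> L0 miss wb->B4  d=D]

WB = [2, 2, 4]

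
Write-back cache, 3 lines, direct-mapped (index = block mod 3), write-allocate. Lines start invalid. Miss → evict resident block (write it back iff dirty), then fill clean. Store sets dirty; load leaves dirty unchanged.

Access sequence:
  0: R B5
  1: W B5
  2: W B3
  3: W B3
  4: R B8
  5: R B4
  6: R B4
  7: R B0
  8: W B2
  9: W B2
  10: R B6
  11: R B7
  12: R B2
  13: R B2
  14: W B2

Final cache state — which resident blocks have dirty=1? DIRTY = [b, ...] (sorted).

0: R B5 -> L2 miss  d=-]
1: W B5 -> L2 hit  d=D]
2: W B3 -> L0 miss  d=D]
3: W B3 -> L0 hit  d=D]
4: R B8 -> L2 miss wb->B5  d=-]
5: R B4 -> L1 miss  d=-]
6: R B4 -> L1 hit  d=-]
7: R B0 -> L0 miss wb->B3  d=-]
8: W B2 -> L2 miss  d=D]
9: W B2 -> L2 hit  d=D]
10: R B6 -> L0 miss  d=-]
11: R B7 -> L1 miss  d=-]
12: R B2 -> L2 hit  d=D]
13: R B2 -> L2 hit  d=D]
14: W B2 -> L2 hit  d=D]

DIRTY = [2]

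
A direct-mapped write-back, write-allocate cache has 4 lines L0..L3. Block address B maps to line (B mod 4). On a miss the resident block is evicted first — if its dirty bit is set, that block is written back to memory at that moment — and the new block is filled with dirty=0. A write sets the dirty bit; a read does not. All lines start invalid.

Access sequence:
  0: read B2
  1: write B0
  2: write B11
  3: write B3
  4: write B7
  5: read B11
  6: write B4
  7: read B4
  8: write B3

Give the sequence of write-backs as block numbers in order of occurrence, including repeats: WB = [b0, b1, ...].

WB = [11, 3, 7, 0]

0: R B2 → L2 miss [-]
1: W B0 → L0 miss [D]
2: W B11 → L3 miss [D]
3: W B3 → L3 miss wb→B11 [D]
4: W B7 → L3 miss wb→B3 [D]
5: R B11 → L3 miss wb→B7 [-]
6: W B4 → L0 miss wb→B0 [D]
7: R B4 → L0 hit [D]
8: W B3 → L3 miss [D]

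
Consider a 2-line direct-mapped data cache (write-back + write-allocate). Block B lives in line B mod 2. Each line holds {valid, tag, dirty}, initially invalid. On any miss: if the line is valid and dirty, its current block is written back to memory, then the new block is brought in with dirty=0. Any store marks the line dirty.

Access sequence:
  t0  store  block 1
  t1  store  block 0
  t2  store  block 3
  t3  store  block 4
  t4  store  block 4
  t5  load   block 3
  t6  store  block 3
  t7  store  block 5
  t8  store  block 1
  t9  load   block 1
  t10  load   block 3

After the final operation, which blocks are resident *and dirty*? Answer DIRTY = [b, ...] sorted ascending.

0: W B1 → L1 miss [D]
1: W B0 → L0 miss [D]
2: W B3 → L1 miss wb→B1 [D]
3: W B4 → L0 miss wb→B0 [D]
4: W B4 → L0 hit [D]
5: R B3 → L1 hit [D]
6: W B3 → L1 hit [D]
7: W B5 → L1 miss wb→B3 [D]
8: W B1 → L1 miss wb→B5 [D]
9: R B1 → L1 hit [D]
10: R B3 → L1 miss wb→B1 [-]

DIRTY = [4]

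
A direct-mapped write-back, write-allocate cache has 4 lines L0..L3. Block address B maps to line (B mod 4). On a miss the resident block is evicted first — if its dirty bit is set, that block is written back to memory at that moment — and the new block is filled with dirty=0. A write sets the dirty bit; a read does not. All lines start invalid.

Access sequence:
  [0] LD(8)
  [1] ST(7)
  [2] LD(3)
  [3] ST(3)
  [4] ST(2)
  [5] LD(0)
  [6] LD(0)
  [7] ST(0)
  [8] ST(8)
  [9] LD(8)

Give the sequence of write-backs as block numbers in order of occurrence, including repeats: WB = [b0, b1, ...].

0: R B8 -> L0 miss  d=-]
1: W B7 -> L3 miss  d=D]
2: R B3 -> L3 miss wb->B7  d=-]
3: W B3 -> L3 hit  d=D]
4: W B2 -> L2 miss  d=D]
5: R B0 -> L0 miss  d=-]
6: R B0 -> L0 hit  d=-]
7: W B0 -> L0 hit  d=D]
8: W B8 -> L0 miss wb->B0  d=D]
9: R B8 -> L0 hit  d=D]

WB = [7, 0]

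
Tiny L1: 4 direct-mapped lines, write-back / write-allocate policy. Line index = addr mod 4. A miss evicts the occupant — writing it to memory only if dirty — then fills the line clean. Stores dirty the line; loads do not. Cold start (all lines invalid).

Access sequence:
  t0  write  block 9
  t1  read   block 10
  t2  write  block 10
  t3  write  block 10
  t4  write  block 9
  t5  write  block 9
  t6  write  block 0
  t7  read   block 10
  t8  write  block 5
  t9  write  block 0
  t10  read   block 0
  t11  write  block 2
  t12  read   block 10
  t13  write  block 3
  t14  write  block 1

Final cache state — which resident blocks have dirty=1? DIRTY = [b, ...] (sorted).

0: W B9 → L1 miss [D]
1: R B10 → L2 miss [-]
2: W B10 → L2 hit [D]
3: W B10 → L2 hit [D]
4: W B9 → L1 hit [D]
5: W B9 → L1 hit [D]
6: W B0 → L0 miss [D]
7: R B10 → L2 hit [D]
8: W B5 → L1 miss wb→B9 [D]
9: W B0 → L0 hit [D]
10: R B0 → L0 hit [D]
11: W B2 → L2 miss wb→B10 [D]
12: R B10 → L2 miss wb→B2 [-]
13: W B3 → L3 miss [D]
14: W B1 → L1 miss wb→B5 [D]

DIRTY = [0, 1, 3]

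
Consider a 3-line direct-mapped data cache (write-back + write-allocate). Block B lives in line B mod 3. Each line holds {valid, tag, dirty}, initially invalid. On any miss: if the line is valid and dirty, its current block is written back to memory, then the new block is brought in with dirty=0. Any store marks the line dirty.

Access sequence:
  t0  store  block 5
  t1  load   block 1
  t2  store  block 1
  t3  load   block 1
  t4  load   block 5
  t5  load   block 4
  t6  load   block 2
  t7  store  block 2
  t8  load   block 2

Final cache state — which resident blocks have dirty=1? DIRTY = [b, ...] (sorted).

0: W B5 → L2 miss [D]
1: R B1 → L1 miss [-]
2: W B1 → L1 hit [D]
3: R B1 → L1 hit [D]
4: R B5 → L2 hit [D]
5: R B4 → L1 miss wb→B1 [-]
6: R B2 → L2 miss wb→B5 [-]
7: W B2 → L2 hit [D]
8: R B2 → L2 hit [D]

DIRTY = [2]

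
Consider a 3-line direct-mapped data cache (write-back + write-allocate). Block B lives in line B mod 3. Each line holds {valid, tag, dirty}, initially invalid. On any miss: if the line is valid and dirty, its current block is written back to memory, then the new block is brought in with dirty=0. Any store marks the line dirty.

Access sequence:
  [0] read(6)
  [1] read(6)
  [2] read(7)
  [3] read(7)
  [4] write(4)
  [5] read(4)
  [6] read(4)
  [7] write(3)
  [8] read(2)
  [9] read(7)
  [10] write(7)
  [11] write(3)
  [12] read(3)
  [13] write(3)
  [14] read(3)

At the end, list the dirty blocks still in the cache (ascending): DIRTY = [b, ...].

DIRTY = [3, 7]

0: R B6 -> L0 miss  d=-]
1: R B6 -> L0 hit  d=-]
2: R B7 -> L1 miss  d=-]
3: R B7 -> L1 hit  d=-]
4: W B4 -> L1 miss  d=D]
5: R B4 -> L1 hit  d=D]
6: R B4 -> L1 hit  d=D]
7: W B3 -> L0 miss  d=D]
8: R B2 -> L2 miss  d=-]
9: R B7 -> L1 miss wb->B4  d=-]
10: W B7 -> L1 hit  d=D]
11: W B3 -> L0 hit  d=D]
12: R B3 -> L0 hit  d=D]
13: W B3 -> L0 hit  d=D]
14: R B3 -> L0 hit  d=D]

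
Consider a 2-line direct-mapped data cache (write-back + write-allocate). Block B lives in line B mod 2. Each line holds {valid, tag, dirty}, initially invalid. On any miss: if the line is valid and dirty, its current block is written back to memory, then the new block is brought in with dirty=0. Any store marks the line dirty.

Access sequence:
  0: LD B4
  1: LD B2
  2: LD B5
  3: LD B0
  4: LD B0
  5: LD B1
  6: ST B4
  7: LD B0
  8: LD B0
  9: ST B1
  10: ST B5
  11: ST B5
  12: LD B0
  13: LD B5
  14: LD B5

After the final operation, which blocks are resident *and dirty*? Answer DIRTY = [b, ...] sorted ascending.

DIRTY = [5]

0: R B4 -> L0 miss  d=-]
1: R B2 -> L0 miss  d=-]
2: R B5 -> L1 miss  d=-]
3: R B0 -> L0 miss  d=-]
4: R B0 -> L0 hit  d=-]
5: R B1 -> L1 miss  d=-]
6: W B4 -> L0 miss  d=D]
7: R B0 -> L0 miss wb->B4  d=-]
8: R B0 -> L0 hit  d=-]
9: W B1 -> L1 hit  d=D]
10: W B5 -> L1 miss wb->B1  d=D]
11: W B5 -> L1 hit  d=D]
12: R B0 -> L0 hit  d=-]
13: R B5 -> L1 hit  d=D]
14: R B5 -> L1 hit  d=D]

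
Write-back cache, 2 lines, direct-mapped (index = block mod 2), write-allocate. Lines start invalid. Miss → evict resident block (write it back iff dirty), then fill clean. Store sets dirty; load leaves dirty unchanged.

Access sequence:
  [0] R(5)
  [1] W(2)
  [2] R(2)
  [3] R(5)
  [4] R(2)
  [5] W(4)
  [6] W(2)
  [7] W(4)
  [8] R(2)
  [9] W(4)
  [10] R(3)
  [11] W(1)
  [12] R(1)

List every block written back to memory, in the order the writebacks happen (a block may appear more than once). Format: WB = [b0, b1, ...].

WB = [2, 4, 2, 4]

0: R B5 -> L1 miss  d=-]
1: W B2 -> L0 miss  d=D]
2: R B2 -> L0 hit  d=D]
3: R B5 -> L1 hit  d=-]
4: R B2 -> L0 hit  d=D]
5: W B4 -> L0 miss wb->B2  d=D]
6: W B2 -> L0 miss wb->B4  d=D]
7: W B4 -> L0 miss wb->B2  d=D]
8: R B2 -> L0 miss wb->B4  d=-]
9: W B4 -> L0 miss  d=D]
10: R B3 -> L1 miss  d=-]
11: W B1 -> L1 miss  d=D]
12: R B1 -> L1 hit  d=D]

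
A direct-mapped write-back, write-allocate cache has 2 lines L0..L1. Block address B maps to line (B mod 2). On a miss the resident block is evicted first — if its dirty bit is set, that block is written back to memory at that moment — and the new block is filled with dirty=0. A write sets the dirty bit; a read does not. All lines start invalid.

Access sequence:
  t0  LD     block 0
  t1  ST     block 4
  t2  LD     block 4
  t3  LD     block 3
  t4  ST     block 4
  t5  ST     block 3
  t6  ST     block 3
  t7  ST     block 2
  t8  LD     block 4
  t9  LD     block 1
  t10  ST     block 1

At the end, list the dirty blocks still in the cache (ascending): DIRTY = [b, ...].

0: R B0 -> L0 miss  d=-]
1: W B4 -> L0 miss  d=D]
2: R B4 -> L0 hit  d=D]
3: R B3 -> L1 miss  d=-]
4: W B4 -> L0 hit  d=D]
5: W B3 -> L1 hit  d=D]
6: W B3 -> L1 hit  d=D]
7: W B2 -> L0 miss wb->B4  d=D]
8: R B4 -> L0 miss wb->B2  d=-]
9: R B1 -> L1 miss wb->B3  d=-]
10: W B1 -> L1 hit  d=D]

DIRTY = [1]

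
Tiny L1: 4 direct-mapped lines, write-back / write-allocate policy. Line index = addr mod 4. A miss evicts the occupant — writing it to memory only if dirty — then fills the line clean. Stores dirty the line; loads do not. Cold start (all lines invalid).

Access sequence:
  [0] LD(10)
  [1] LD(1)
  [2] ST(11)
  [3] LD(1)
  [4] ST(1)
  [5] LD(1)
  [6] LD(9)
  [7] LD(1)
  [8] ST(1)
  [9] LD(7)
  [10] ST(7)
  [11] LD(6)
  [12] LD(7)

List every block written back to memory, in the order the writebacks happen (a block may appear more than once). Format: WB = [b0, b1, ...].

WB = [1, 11]

  0 | R B10 → L2 miss [-]
  1 | R B1 → L1 miss [-]
  2 | W B11 → L3 miss [D]
  3 | R B1 → L1 hit [-]
  4 | W B1 → L1 hit [D]
  5 | R B1 → L1 hit [D]
  6 | R B9 → L1 miss wb→B1 [-]
  7 | R B1 → L1 miss [-]
  8 | W B1 → L1 hit [D]
  9 | R B7 → L3 miss wb→B11 [-]
  10 | W B7 → L3 hit [D]
  11 | R B6 → L2 miss [-]
  12 | R B7 → L3 hit [D]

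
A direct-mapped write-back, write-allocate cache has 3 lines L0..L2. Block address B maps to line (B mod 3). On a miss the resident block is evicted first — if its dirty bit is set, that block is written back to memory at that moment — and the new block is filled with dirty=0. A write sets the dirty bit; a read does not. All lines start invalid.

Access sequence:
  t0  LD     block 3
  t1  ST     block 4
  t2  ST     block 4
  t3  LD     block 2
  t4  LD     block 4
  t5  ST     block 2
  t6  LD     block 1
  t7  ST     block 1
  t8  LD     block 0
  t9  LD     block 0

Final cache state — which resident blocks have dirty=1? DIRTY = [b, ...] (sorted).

DIRTY = [1, 2]

  0 | R B3 → L0 miss [-]
  1 | W B4 → L1 miss [D]
  2 | W B4 → L1 hit [D]
  3 | R B2 → L2 miss [-]
  4 | R B4 → L1 hit [D]
  5 | W B2 → L2 hit [D]
  6 | R B1 → L1 miss wb→B4 [-]
  7 | W B1 → L1 hit [D]
  8 | R B0 → L0 miss [-]
  9 | R B0 → L0 hit [-]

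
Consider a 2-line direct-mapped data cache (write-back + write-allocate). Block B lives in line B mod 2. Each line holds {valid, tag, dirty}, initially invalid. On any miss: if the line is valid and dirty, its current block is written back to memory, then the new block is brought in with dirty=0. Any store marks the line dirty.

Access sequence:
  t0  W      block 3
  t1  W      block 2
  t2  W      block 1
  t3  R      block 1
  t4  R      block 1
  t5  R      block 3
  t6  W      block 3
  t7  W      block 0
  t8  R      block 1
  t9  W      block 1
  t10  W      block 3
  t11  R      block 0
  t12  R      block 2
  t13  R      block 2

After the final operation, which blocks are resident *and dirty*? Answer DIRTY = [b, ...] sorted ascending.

DIRTY = [3]

0: W B3 -> L1 miss  d=D]
1: W B2 -> L0 miss  d=D]
2: W B1 -> L1 miss wb->B3  d=D]
3: R B1 -> L1 hit  d=D]
4: R B1 -> L1 hit  d=D]
5: R B3 -> L1 miss wb->B1  d=-]
6: W B3 -> L1 hit  d=D]
7: W B0 -> L0 miss wb->B2  d=D]
8: R B1 -> L1 miss wb->B3  d=-]
9: W B1 -> L1 hit  d=D]
10: W B3 -> L1 miss wb->B1  d=D]
11: R B0 -> L0 hit  d=D]
12: R B2 -> L0 miss wb->B0  d=-]
13: R B2 -> L0 hit  d=-]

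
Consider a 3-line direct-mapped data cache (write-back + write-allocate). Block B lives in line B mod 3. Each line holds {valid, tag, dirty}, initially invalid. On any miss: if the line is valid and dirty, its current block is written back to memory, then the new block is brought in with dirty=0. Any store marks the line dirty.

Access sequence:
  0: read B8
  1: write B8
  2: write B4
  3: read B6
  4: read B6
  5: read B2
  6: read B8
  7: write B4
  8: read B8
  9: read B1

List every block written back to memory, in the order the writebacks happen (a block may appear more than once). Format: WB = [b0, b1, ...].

WB = [8, 4]

0: R B8 → L2 miss [-]
1: W B8 → L2 hit [D]
2: W B4 → L1 miss [D]
3: R B6 → L0 miss [-]
4: R B6 → L0 hit [-]
5: R B2 → L2 miss wb→B8 [-]
6: R B8 → L2 miss [-]
7: W B4 → L1 hit [D]
8: R B8 → L2 hit [-]
9: R B1 → L1 miss wb→B4 [-]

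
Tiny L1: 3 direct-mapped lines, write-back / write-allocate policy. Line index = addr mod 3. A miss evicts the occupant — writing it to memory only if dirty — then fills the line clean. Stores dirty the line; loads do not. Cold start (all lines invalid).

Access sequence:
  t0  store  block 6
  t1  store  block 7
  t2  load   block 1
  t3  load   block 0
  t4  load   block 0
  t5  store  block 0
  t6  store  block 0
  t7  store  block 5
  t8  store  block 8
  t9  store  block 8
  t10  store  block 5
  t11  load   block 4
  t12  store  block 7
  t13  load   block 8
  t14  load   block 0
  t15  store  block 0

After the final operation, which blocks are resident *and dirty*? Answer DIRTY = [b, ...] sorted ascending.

DIRTY = [0, 7]

0: W B6 → L0 miss [D]
1: W B7 → L1 miss [D]
2: R B1 → L1 miss wb→B7 [-]
3: R B0 → L0 miss wb→B6 [-]
4: R B0 → L0 hit [-]
5: W B0 → L0 hit [D]
6: W B0 → L0 hit [D]
7: W B5 → L2 miss [D]
8: W B8 → L2 miss wb→B5 [D]
9: W B8 → L2 hit [D]
10: W B5 → L2 miss wb→B8 [D]
11: R B4 → L1 miss [-]
12: W B7 → L1 miss [D]
13: R B8 → L2 miss wb→B5 [-]
14: R B0 → L0 hit [D]
15: W B0 → L0 hit [D]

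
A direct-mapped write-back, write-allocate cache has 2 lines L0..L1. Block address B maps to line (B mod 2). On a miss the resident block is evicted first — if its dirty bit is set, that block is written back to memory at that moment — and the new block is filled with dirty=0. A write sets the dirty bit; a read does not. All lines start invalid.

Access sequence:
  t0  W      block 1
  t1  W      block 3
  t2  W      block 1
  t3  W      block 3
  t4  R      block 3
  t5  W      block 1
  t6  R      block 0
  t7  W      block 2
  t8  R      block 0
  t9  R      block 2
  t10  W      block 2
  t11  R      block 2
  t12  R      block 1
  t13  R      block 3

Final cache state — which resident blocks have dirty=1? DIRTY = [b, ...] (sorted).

DIRTY = [2]

0: W B1 → L1 miss [D]
1: W B3 → L1 miss wb→B1 [D]
2: W B1 → L1 miss wb→B3 [D]
3: W B3 → L1 miss wb→B1 [D]
4: R B3 → L1 hit [D]
5: W B1 → L1 miss wb→B3 [D]
6: R B0 → L0 miss [-]
7: W B2 → L0 miss [D]
8: R B0 → L0 miss wb→B2 [-]
9: R B2 → L0 miss [-]
10: W B2 → L0 hit [D]
11: R B2 → L0 hit [D]
12: R B1 → L1 hit [D]
13: R B3 → L1 miss wb→B1 [-]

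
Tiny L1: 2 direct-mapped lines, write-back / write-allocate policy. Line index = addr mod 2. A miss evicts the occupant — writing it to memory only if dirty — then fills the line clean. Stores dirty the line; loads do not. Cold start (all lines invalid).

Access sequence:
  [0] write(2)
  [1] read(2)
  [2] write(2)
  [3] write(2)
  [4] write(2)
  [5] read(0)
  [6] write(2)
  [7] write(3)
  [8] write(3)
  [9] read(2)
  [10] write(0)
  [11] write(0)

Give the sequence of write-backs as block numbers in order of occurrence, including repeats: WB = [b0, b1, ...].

0: W B2 -> L0 miss  d=D]
1: R B2 -> L0 hit  d=D]
2: W B2 -> L0 hit  d=D]
3: W B2 -> L0 hit  d=D]
4: W B2 -> L0 hit  d=D]
5: R B0 -> L0 miss wb->B2  d=-]
6: W B2 -> L0 miss  d=D]
7: W B3 -> L1 miss  d=D]
8: W B3 -> L1 hit  d=D]
9: R B2 -> L0 hit  d=D]
10: W B0 -> L0 miss wb->B2  d=D]
11: W B0 -> L0 hit  d=D]

WB = [2, 2]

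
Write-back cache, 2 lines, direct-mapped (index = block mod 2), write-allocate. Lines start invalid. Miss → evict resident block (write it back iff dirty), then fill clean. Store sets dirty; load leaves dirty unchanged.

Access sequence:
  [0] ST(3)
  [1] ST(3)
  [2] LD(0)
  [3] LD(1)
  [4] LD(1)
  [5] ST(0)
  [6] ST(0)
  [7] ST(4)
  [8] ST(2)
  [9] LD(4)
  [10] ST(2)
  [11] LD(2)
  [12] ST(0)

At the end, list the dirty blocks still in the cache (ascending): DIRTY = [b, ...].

0: W B3 → L1 miss [D]
1: W B3 → L1 hit [D]
2: R B0 → L0 miss [-]
3: R B1 → L1 miss wb→B3 [-]
4: R B1 → L1 hit [-]
5: W B0 → L0 hit [D]
6: W B0 → L0 hit [D]
7: W B4 → L0 miss wb→B0 [D]
8: W B2 → L0 miss wb→B4 [D]
9: R B4 → L0 miss wb→B2 [-]
10: W B2 → L0 miss [D]
11: R B2 → L0 hit [D]
12: W B0 → L0 miss wb→B2 [D]

DIRTY = [0]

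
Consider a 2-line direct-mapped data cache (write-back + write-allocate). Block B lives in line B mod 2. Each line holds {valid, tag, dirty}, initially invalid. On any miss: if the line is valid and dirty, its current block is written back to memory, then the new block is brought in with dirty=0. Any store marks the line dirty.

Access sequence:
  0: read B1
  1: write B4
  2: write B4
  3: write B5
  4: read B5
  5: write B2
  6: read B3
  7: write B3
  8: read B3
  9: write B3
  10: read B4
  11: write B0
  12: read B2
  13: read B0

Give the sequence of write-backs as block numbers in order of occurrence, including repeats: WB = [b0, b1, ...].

0: R B1 → L1 miss [-]
1: W B4 → L0 miss [D]
2: W B4 → L0 hit [D]
3: W B5 → L1 miss [D]
4: R B5 → L1 hit [D]
5: W B2 → L0 miss wb→B4 [D]
6: R B3 → L1 miss wb→B5 [-]
7: W B3 → L1 hit [D]
8: R B3 → L1 hit [D]
9: W B3 → L1 hit [D]
10: R B4 → L0 miss wb→B2 [-]
11: W B0 → L0 miss [D]
12: R B2 → L0 miss wb→B0 [-]
13: R B0 → L0 miss [-]

WB = [4, 5, 2, 0]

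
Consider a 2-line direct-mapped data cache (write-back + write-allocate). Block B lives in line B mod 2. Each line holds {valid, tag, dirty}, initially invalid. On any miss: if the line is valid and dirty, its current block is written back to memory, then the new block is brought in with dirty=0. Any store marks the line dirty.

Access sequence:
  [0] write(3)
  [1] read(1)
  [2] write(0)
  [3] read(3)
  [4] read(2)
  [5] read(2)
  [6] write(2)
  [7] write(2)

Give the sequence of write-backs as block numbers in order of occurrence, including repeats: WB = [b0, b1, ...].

WB = [3, 0]

  0 | W B3 → L1 miss [D]
  1 | R B1 → L1 miss wb→B3 [-]
  2 | W B0 → L0 miss [D]
  3 | R B3 → L1 miss [-]
  4 | R B2 → L0 miss wb→B0 [-]
  5 | R B2 → L0 hit [-]
  6 | W B2 → L0 hit [D]
  7 | W B2 → L0 hit [D]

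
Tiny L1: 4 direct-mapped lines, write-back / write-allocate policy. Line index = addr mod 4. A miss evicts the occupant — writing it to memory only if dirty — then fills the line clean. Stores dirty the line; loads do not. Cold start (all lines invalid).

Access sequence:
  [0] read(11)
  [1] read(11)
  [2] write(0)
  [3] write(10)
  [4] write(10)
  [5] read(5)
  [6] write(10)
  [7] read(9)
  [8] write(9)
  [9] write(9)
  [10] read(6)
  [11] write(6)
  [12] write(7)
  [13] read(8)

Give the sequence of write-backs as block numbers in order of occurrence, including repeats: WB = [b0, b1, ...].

WB = [10, 0]

0: R B11 -> L3 miss  d=-]
1: R B11 -> L3 hit  d=-]
2: W B0 -> L0 miss  d=D]
3: W B10 -> L2 miss  d=D]
4: W B10 -> L2 hit  d=D]
5: R B5 -> L1 miss  d=-]
6: W B10 -> L2 hit  d=D]
7: R B9 -> L1 miss  d=-]
8: W B9 -> L1 hit  d=D]
9: W B9 -> L1 hit  d=D]
10: R B6 -> L2 miss wb->B10  d=-]
11: W B6 -> L2 hit  d=D]
12: W B7 -> L3 miss  d=D]
13: R B8 -> L0 miss wb->B0  d=-]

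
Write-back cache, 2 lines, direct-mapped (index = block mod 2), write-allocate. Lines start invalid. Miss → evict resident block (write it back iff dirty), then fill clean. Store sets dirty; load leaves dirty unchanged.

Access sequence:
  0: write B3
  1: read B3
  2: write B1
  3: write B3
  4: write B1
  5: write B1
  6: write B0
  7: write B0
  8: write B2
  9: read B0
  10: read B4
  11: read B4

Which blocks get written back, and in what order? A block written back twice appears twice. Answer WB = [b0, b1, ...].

WB = [3, 1, 3, 0, 2]

0: W B3 -> L1 miss  d=D]
1: R B3 -> L1 hit  d=D]
2: W B1 -> L1 miss wb->B3  d=D]
3: W B3 -> L1 miss wb->B1  d=D]
4: W B1 -> L1 miss wb->B3  d=D]
5: W B1 -> L1 hit  d=D]
6: W B0 -> L0 miss  d=D]
7: W B0 -> L0 hit  d=D]
8: W B2 -> L0 miss wb->B0  d=D]
9: R B0 -> L0 miss wb->B2  d=-]
10: R B4 -> L0 miss  d=-]
11: R B4 -> L0 hit  d=-]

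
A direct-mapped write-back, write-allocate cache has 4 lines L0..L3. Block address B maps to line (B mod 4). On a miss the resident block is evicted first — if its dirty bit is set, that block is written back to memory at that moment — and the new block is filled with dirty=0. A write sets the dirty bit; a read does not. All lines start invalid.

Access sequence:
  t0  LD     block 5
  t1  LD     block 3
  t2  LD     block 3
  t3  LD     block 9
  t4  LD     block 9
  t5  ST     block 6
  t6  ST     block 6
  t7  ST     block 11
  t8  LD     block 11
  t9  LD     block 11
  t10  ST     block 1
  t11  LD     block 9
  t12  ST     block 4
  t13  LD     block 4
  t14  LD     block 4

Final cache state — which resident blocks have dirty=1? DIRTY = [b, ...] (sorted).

DIRTY = [4, 6, 11]

0: R B5 -> L1 miss  d=-]
1: R B3 -> L3 miss  d=-]
2: R B3 -> L3 hit  d=-]
3: R B9 -> L1 miss  d=-]
4: R B9 -> L1 hit  d=-]
5: W B6 -> L2 miss  d=D]
6: W B6 -> L2 hit  d=D]
7: W B11 -> L3 miss  d=D]
8: R B11 -> L3 hit  d=D]
9: R B11 -> L3 hit  d=D]
10: W B1 -> L1 miss  d=D]
11: R B9 -> L1 miss wb->B1  d=-]
12: W B4 -> L0 miss  d=D]
13: R B4 -> L0 hit  d=D]
14: R B4 -> L0 hit  d=D]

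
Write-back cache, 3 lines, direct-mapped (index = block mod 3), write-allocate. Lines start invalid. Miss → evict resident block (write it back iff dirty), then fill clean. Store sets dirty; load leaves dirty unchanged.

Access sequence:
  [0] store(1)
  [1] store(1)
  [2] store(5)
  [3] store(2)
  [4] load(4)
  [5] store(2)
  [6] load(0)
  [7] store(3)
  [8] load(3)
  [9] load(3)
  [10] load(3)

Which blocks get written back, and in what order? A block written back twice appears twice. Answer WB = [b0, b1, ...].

0: W B1 → L1 miss [D]
1: W B1 → L1 hit [D]
2: W B5 → L2 miss [D]
3: W B2 → L2 miss wb→B5 [D]
4: R B4 → L1 miss wb→B1 [-]
5: W B2 → L2 hit [D]
6: R B0 → L0 miss [-]
7: W B3 → L0 miss [D]
8: R B3 → L0 hit [D]
9: R B3 → L0 hit [D]
10: R B3 → L0 hit [D]

WB = [5, 1]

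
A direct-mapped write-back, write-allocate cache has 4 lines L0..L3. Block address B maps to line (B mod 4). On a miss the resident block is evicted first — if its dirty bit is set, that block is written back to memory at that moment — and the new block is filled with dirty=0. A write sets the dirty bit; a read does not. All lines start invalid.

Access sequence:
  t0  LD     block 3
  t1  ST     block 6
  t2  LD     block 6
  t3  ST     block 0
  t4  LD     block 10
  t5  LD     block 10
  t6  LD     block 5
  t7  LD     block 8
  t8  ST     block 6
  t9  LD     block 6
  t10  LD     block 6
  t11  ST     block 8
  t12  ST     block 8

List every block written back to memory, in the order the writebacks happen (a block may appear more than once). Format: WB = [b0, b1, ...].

WB = [6, 0]

  0 | R B3 → L3 miss [-]
  1 | W B6 → L2 miss [D]
  2 | R B6 → L2 hit [D]
  3 | W B0 → L0 miss [D]
  4 | R B10 → L2 miss wb→B6 [-]
  5 | R B10 → L2 hit [-]
  6 | R B5 → L1 miss [-]
  7 | R B8 → L0 miss wb→B0 [-]
  8 | W B6 → L2 miss [D]
  9 | R B6 → L2 hit [D]
  10 | R B6 → L2 hit [D]
  11 | W B8 → L0 hit [D]
  12 | W B8 → L0 hit [D]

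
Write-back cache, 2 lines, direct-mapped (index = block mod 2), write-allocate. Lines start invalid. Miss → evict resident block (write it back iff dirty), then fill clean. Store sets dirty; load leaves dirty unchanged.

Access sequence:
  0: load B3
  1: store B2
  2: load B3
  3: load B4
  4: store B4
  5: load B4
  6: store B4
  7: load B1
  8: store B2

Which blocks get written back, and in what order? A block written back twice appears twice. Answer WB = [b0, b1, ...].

WB = [2, 4]

0: R B3 → L1 miss [-]
1: W B2 → L0 miss [D]
2: R B3 → L1 hit [-]
3: R B4 → L0 miss wb→B2 [-]
4: W B4 → L0 hit [D]
5: R B4 → L0 hit [D]
6: W B4 → L0 hit [D]
7: R B1 → L1 miss [-]
8: W B2 → L0 miss wb→B4 [D]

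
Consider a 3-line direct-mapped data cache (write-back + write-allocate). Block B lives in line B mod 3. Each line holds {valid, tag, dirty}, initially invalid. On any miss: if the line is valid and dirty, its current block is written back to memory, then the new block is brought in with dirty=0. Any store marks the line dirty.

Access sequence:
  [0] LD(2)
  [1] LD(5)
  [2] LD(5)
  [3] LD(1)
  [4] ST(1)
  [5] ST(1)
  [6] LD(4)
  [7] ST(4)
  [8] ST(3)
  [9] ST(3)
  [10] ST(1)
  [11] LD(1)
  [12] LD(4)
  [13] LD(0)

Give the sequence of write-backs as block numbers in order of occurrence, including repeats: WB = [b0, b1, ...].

WB = [1, 4, 1, 3]

0: R B2 -> L2 miss  d=-]
1: R B5 -> L2 miss  d=-]
2: R B5 -> L2 hit  d=-]
3: R B1 -> L1 miss  d=-]
4: W B1 -> L1 hit  d=D]
5: W B1 -> L1 hit  d=D]
6: R B4 -> L1 miss wb->B1  d=-]
7: W B4 -> L1 hit  d=D]
8: W B3 -> L0 miss  d=D]
9: W B3 -> L0 hit  d=D]
10: W B1 -> L1 miss wb->B4  d=D]
11: R B1 -> L1 hit  d=D]
12: R B4 -> L1 miss wb->B1  d=-]
13: R B0 -> L0 miss wb->B3  d=-]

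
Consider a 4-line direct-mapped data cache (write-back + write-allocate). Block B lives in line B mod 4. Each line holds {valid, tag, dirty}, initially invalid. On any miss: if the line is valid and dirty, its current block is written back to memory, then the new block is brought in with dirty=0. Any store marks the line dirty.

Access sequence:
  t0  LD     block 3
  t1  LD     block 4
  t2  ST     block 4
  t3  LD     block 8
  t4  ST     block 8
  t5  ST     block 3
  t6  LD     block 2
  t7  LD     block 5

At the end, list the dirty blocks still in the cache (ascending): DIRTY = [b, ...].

0: R B3 -> L3 miss  d=-]
1: R B4 -> L0 miss  d=-]
2: W B4 -> L0 hit  d=D]
3: R B8 -> L0 miss wb->B4  d=-]
4: W B8 -> L0 hit  d=D]
5: W B3 -> L3 hit  d=D]
6: R B2 -> L2 miss  d=-]
7: R B5 -> L1 miss  d=-]

DIRTY = [3, 8]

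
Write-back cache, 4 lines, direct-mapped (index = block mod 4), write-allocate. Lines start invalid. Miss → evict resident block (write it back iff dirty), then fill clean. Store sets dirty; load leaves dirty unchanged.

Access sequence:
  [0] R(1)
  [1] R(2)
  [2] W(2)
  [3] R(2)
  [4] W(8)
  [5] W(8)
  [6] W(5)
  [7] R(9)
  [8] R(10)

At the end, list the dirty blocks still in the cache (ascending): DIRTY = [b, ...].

0: R B1 -> L1 miss  d=-]
1: R B2 -> L2 miss  d=-]
2: W B2 -> L2 hit  d=D]
3: R B2 -> L2 hit  d=D]
4: W B8 -> L0 miss  d=D]
5: W B8 -> L0 hit  d=D]
6: W B5 -> L1 miss  d=D]
7: R B9 -> L1 miss wb->B5  d=-]
8: R B10 -> L2 miss wb->B2  d=-]

DIRTY = [8]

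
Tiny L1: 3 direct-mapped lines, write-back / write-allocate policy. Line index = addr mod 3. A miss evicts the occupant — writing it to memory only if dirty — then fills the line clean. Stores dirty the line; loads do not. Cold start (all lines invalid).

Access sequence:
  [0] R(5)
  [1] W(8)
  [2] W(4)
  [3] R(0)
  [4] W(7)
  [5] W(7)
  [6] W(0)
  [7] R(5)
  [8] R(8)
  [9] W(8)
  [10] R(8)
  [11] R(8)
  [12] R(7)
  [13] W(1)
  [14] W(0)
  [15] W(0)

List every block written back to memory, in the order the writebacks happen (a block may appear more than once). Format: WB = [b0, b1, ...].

0: R B5 -> L2 miss  d=-]
1: W B8 -> L2 miss  d=D]
2: W B4 -> L1 miss  d=D]
3: R B0 -> L0 miss  d=-]
4: W B7 -> L1 miss wb->B4  d=D]
5: W B7 -> L1 hit  d=D]
6: W B0 -> L0 hit  d=D]
7: R B5 -> L2 miss wb->B8  d=-]
8: R B8 -> L2 miss  d=-]
9: W B8 -> L2 hit  d=D]
10: R B8 -> L2 hit  d=D]
11: R B8 -> L2 hit  d=D]
12: R B7 -> L1 hit  d=D]
13: W B1 -> L1 miss wb->B7  d=D]
14: W B0 -> L0 hit  d=D]
15: W B0 -> L0 hit  d=D]

WB = [4, 8, 7]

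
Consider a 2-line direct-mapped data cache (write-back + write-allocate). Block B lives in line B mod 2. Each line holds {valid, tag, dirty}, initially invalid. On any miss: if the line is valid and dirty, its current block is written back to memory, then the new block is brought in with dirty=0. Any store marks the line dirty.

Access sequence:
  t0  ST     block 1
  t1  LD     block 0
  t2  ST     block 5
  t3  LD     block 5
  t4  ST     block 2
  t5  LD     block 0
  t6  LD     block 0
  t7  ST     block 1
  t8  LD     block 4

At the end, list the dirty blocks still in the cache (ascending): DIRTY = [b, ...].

DIRTY = [1]

0: W B1 -> L1 miss  d=D]
1: R B0 -> L0 miss  d=-]
2: W B5 -> L1 miss wb->B1  d=D]
3: R B5 -> L1 hit  d=D]
4: W B2 -> L0 miss  d=D]
5: R B0 -> L0 miss wb->B2  d=-]
6: R B0 -> L0 hit  d=-]
7: W B1 -> L1 miss wb->B5  d=D]
8: R B4 -> L0 miss  d=-]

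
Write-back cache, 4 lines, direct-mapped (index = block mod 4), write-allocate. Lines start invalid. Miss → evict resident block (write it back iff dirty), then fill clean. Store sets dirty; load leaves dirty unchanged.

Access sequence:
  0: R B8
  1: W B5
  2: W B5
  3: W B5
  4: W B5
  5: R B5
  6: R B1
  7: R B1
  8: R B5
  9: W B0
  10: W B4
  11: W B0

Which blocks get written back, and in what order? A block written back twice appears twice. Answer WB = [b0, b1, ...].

WB = [5, 0, 4]

0: R B8 → L0 miss [-]
1: W B5 → L1 miss [D]
2: W B5 → L1 hit [D]
3: W B5 → L1 hit [D]
4: W B5 → L1 hit [D]
5: R B5 → L1 hit [D]
6: R B1 → L1 miss wb→B5 [-]
7: R B1 → L1 hit [-]
8: R B5 → L1 miss [-]
9: W B0 → L0 miss [D]
10: W B4 → L0 miss wb→B0 [D]
11: W B0 → L0 miss wb→B4 [D]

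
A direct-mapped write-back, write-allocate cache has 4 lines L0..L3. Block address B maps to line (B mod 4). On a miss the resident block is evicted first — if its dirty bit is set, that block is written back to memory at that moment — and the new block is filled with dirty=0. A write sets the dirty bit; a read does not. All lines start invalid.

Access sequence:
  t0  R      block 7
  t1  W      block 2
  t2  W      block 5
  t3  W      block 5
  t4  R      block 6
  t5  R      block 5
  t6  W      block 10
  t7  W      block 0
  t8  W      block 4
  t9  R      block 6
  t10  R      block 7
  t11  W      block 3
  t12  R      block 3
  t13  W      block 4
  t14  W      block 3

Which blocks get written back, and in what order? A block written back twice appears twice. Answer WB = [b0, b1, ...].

WB = [2, 0, 10]

0: R B7 → L3 miss [-]
1: W B2 → L2 miss [D]
2: W B5 → L1 miss [D]
3: W B5 → L1 hit [D]
4: R B6 → L2 miss wb→B2 [-]
5: R B5 → L1 hit [D]
6: W B10 → L2 miss [D]
7: W B0 → L0 miss [D]
8: W B4 → L0 miss wb→B0 [D]
9: R B6 → L2 miss wb→B10 [-]
10: R B7 → L3 hit [-]
11: W B3 → L3 miss [D]
12: R B3 → L3 hit [D]
13: W B4 → L0 hit [D]
14: W B3 → L3 hit [D]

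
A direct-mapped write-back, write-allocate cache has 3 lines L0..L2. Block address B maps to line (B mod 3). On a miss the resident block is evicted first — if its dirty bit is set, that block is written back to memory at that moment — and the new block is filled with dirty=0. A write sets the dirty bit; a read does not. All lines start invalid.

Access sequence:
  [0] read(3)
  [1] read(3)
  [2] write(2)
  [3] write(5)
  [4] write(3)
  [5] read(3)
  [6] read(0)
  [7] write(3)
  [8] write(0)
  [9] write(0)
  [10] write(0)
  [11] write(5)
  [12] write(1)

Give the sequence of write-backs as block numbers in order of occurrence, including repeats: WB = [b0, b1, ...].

WB = [2, 3, 3]

0: R B3 -> L0 miss  d=-]
1: R B3 -> L0 hit  d=-]
2: W B2 -> L2 miss  d=D]
3: W B5 -> L2 miss wb->B2  d=D]
4: W B3 -> L0 hit  d=D]
5: R B3 -> L0 hit  d=D]
6: R B0 -> L0 miss wb->B3  d=-]
7: W B3 -> L0 miss  d=D]
8: W B0 -> L0 miss wb->B3  d=D]
9: W B0 -> L0 hit  d=D]
10: W B0 -> L0 hit  d=D]
11: W B5 -> L2 hit  d=D]
12: W B1 -> L1 miss  d=D]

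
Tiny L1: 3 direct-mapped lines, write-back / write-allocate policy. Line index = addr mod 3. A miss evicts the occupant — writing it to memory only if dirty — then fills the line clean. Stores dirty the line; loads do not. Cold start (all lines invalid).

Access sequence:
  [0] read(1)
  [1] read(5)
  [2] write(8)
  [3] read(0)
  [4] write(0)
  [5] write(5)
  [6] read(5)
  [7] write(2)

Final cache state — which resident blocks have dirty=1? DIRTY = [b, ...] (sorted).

DIRTY = [0, 2]

  0 | R B1 → L1 miss [-]
  1 | R B5 → L2 miss [-]
  2 | W B8 → L2 miss [D]
  3 | R B0 → L0 miss [-]
  4 | W B0 → L0 hit [D]
  5 | W B5 → L2 miss wb→B8 [D]
  6 | R B5 → L2 hit [D]
  7 | W B2 → L2 miss wb→B5 [D]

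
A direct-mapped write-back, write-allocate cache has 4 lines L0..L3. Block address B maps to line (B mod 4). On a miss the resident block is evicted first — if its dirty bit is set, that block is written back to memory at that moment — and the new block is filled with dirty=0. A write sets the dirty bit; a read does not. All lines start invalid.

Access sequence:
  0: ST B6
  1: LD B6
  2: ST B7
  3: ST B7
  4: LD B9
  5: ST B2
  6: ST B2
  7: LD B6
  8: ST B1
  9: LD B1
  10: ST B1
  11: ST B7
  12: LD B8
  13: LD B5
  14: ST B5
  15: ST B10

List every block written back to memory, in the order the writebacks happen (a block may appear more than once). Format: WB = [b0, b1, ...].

WB = [6, 2, 1]

0: W B6 -> L2 miss  d=D]
1: R B6 -> L2 hit  d=D]
2: W B7 -> L3 miss  d=D]
3: W B7 -> L3 hit  d=D]
4: R B9 -> L1 miss  d=-]
5: W B2 -> L2 miss wb->B6  d=D]
6: W B2 -> L2 hit  d=D]
7: R B6 -> L2 miss wb->B2  d=-]
8: W B1 -> L1 miss  d=D]
9: R B1 -> L1 hit  d=D]
10: W B1 -> L1 hit  d=D]
11: W B7 -> L3 hit  d=D]
12: R B8 -> L0 miss  d=-]
13: R B5 -> L1 miss wb->B1  d=-]
14: W B5 -> L1 hit  d=D]
15: W B10 -> L2 miss  d=D]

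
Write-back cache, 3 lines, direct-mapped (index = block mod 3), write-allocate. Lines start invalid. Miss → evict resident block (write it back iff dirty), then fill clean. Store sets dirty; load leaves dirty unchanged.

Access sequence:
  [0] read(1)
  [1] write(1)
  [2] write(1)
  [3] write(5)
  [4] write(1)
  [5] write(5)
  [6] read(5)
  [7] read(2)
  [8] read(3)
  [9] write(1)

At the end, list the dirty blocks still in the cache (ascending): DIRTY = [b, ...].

0: R B1 → L1 miss [-]
1: W B1 → L1 hit [D]
2: W B1 → L1 hit [D]
3: W B5 → L2 miss [D]
4: W B1 → L1 hit [D]
5: W B5 → L2 hit [D]
6: R B5 → L2 hit [D]
7: R B2 → L2 miss wb→B5 [-]
8: R B3 → L0 miss [-]
9: W B1 → L1 hit [D]

DIRTY = [1]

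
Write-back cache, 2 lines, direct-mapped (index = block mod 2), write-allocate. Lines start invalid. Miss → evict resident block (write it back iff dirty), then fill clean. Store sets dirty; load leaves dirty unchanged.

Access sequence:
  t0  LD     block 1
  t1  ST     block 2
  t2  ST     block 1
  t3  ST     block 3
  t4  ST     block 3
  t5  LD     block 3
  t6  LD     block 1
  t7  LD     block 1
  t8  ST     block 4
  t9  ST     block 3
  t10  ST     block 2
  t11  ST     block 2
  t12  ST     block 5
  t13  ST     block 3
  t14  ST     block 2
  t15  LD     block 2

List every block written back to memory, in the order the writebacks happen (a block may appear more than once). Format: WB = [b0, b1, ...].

  0 | R B1 → L1 miss [-]
  1 | W B2 → L0 miss [D]
  2 | W B1 → L1 hit [D]
  3 | W B3 → L1 miss wb→B1 [D]
  4 | W B3 → L1 hit [D]
  5 | R B3 → L1 hit [D]
  6 | R B1 → L1 miss wb→B3 [-]
  7 | R B1 → L1 hit [-]
  8 | W B4 → L0 miss wb→B2 [D]
  9 | W B3 → L1 miss [D]
  10 | W B2 → L0 miss wb→B4 [D]
  11 | W B2 → L0 hit [D]
  12 | W B5 → L1 miss wb→B3 [D]
  13 | W B3 → L1 miss wb→B5 [D]
  14 | W B2 → L0 hit [D]
  15 | R B2 → L0 hit [D]

WB = [1, 3, 2, 4, 3, 5]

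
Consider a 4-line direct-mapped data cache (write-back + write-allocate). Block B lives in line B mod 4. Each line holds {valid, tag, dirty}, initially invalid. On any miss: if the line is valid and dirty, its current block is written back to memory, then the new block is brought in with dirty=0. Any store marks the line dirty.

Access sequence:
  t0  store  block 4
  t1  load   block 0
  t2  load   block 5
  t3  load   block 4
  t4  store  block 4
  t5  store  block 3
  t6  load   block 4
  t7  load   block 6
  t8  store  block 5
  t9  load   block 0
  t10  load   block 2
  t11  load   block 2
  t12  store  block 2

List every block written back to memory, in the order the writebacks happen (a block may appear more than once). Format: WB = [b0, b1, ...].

0: W B4 → L0 miss [D]
1: R B0 → L0 miss wb→B4 [-]
2: R B5 → L1 miss [-]
3: R B4 → L0 miss [-]
4: W B4 → L0 hit [D]
5: W B3 → L3 miss [D]
6: R B4 → L0 hit [D]
7: R B6 → L2 miss [-]
8: W B5 → L1 hit [D]
9: R B0 → L0 miss wb→B4 [-]
10: R B2 → L2 miss [-]
11: R B2 → L2 hit [-]
12: W B2 → L2 hit [D]

WB = [4, 4]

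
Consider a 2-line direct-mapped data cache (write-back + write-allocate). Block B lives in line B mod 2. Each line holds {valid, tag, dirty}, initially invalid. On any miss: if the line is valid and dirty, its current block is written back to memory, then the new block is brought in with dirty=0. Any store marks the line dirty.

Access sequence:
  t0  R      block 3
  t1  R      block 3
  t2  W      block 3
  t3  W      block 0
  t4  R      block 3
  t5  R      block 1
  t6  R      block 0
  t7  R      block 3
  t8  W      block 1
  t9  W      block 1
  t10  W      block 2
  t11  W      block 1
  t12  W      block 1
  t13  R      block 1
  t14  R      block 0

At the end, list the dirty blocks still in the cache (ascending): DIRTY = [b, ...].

0: R B3 -> L1 miss  d=-]
1: R B3 -> L1 hit  d=-]
2: W B3 -> L1 hit  d=D]
3: W B0 -> L0 miss  d=D]
4: R B3 -> L1 hit  d=D]
5: R B1 -> L1 miss wb->B3  d=-]
6: R B0 -> L0 hit  d=D]
7: R B3 -> L1 miss  d=-]
8: W B1 -> L1 miss  d=D]
9: W B1 -> L1 hit  d=D]
10: W B2 -> L0 miss wb->B0  d=D]
11: W B1 -> L1 hit  d=D]
12: W B1 -> L1 hit  d=D]
13: R B1 -> L1 hit  d=D]
14: R B0 -> L0 miss wb->B2  d=-]

DIRTY = [1]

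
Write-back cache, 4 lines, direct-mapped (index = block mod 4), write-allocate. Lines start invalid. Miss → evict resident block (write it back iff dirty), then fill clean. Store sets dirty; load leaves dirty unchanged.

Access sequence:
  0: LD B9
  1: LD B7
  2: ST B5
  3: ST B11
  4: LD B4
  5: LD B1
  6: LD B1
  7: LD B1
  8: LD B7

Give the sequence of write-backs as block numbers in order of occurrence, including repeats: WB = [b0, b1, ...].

0: R B9 -> L1 miss  d=-]
1: R B7 -> L3 miss  d=-]
2: W B5 -> L1 miss  d=D]
3: W B11 -> L3 miss  d=D]
4: R B4 -> L0 miss  d=-]
5: R B1 -> L1 miss wb->B5  d=-]
6: R B1 -> L1 hit  d=-]
7: R B1 -> L1 hit  d=-]
8: R B7 -> L3 miss wb->B11  d=-]

WB = [5, 11]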